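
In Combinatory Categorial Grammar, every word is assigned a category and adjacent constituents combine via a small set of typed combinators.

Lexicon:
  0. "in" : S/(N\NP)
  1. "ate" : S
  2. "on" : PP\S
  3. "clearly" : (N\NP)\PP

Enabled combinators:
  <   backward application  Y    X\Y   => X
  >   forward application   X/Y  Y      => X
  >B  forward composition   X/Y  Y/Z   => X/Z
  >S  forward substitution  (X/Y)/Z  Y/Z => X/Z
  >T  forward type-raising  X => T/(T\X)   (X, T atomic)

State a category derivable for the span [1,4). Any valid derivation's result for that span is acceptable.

[0,4] S   >
  [0,1] "in" : S/(N\NP)
  [1,4] N\NP   <
    [1,3] PP   <
      [1,2] "ate" : S
      [2,3] "on" : PP\S
    [3,4] "clearly" : (N\NP)\PP

N\NP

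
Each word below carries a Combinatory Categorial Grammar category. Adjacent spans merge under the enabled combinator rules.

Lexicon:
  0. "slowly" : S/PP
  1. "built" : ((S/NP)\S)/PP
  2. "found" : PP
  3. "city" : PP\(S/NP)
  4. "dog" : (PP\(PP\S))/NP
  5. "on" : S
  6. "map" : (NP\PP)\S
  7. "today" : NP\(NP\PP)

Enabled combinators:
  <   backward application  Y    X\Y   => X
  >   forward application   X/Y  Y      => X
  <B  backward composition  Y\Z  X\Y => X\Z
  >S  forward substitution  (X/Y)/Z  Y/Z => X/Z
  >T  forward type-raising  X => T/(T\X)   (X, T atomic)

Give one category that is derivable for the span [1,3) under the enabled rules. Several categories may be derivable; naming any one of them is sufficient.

[0,8] S   >
  [0,1] "slowly" : S/PP
  [1,8] PP   <
    [1,4] PP\S   <B
      [1,3] (S/NP)\S   >
        [1,2] "built" : ((S/NP)\S)/PP
        [2,3] "found" : PP
      [3,4] "city" : PP\(S/NP)
    [4,8] PP\(PP\S)   >
      [4,5] "dog" : (PP\(PP\S))/NP
      [5,8] NP   <
        [5,7] NP\PP   <
          [5,6] "on" : S
          [6,7] "map" : (NP\PP)\S
        [7,8] "today" : NP\(NP\PP)

(S/NP)\S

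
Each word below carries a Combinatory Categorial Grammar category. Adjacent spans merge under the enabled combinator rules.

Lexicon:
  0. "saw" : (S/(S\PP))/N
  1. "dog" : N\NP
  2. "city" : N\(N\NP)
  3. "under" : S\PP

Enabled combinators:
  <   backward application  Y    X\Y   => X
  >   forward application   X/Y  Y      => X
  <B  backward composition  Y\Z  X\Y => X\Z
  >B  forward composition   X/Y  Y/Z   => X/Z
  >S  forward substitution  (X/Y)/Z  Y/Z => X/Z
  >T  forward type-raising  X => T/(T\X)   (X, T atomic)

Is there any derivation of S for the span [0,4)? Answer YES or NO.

[0,4] S   >
  [0,3] S/(S\PP)   >
    [0,1] "saw" : (S/(S\PP))/N
    [1,3] N   <
      [1,2] "dog" : N\NP
      [2,3] "city" : N\(N\NP)
  [3,4] "under" : S\PP

YES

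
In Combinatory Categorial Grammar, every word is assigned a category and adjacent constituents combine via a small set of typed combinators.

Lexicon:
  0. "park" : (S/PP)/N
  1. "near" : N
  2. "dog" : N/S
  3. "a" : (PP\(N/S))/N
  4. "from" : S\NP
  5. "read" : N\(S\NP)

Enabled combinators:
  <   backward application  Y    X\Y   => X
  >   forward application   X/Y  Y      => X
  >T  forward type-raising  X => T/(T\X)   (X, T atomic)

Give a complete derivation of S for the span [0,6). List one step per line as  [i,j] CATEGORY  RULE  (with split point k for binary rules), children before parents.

[0,6] S   >
  [0,2] S/PP   >
    [0,1] "park" : (S/PP)/N
    [1,2] "near" : N
  [2,6] PP   <
    [2,3] "dog" : N/S
    [3,6] PP\(N/S)   >
      [3,4] "a" : (PP\(N/S))/N
      [4,6] N   <
        [4,5] "from" : S\NP
        [5,6] "read" : N\(S\NP)

[0,1] (S/PP)/N  lex  "park"
[1,2] N  lex  "near"
[0,2] S/PP  >  k=1
[2,3] N/S  lex  "dog"
[3,4] (PP\(N/S))/N  lex  "a"
[4,5] S\NP  lex  "from"
[5,6] N\(S\NP)  lex  "read"
[4,6] N  <  k=5
[3,6] PP\(N/S)  >  k=4
[2,6] PP  <  k=3
[0,6] S  >  k=2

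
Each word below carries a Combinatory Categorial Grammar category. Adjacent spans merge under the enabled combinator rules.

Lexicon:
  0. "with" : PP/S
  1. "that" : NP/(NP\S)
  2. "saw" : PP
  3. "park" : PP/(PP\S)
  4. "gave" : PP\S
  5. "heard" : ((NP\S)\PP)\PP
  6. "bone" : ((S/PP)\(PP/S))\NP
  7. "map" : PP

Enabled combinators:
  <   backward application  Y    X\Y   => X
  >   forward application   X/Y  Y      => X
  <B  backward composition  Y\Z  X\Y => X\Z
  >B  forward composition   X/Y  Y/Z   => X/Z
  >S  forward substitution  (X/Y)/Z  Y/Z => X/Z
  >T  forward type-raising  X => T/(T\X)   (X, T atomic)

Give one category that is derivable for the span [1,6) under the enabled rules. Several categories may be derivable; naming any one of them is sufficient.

NP

[0,8] S   >
  [0,7] S/PP   <
    [0,1] "with" : PP/S
    [1,7] (S/PP)\(PP/S)   <
      [1,6] NP   >
        [1,2] "that" : NP/(NP\S)
        [2,6] NP\S   <
          [2,3] "saw" : PP
          [3,6] (NP\S)\PP   <
            [3,5] PP   >
              [3,4] "park" : PP/(PP\S)
              [4,5] "gave" : PP\S
            [5,6] "heard" : ((NP\S)\PP)\PP
      [6,7] "bone" : ((S/PP)\(PP/S))\NP
  [7,8] "map" : PP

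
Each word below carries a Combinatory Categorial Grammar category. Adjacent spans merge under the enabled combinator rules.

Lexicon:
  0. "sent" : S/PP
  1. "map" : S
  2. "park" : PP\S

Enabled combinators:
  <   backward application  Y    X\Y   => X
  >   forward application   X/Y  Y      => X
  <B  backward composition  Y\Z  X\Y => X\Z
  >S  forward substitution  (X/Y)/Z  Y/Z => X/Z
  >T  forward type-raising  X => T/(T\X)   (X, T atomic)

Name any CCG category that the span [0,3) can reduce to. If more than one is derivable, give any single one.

[0,3] S   >
  [0,1] "sent" : S/PP
  [1,3] PP   >
    [1,2] PP/(PP\S)   >T
      [1,2] "map" : S
    [2,3] "park" : PP\S

S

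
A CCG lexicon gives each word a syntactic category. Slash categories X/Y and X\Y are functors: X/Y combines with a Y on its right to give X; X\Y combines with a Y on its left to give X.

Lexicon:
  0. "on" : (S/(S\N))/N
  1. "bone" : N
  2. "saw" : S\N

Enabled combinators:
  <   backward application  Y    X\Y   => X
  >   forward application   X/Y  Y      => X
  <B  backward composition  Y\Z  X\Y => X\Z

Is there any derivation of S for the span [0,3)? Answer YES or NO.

YES

[0,3] S   >
  [0,2] S/(S\N)   >
    [0,1] "on" : (S/(S\N))/N
    [1,2] "bone" : N
  [2,3] "saw" : S\N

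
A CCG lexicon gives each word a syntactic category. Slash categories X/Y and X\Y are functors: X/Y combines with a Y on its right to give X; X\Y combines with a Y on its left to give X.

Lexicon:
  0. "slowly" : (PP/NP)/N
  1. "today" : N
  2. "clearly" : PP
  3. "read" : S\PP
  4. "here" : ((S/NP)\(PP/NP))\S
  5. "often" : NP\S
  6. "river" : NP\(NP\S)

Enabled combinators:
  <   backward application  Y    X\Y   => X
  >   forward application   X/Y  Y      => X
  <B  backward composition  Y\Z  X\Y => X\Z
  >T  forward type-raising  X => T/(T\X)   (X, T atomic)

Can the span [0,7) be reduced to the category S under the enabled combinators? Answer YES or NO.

YES

[0,7] S   >
  [0,5] S/NP   <
    [0,2] PP/NP   >
      [0,1] "slowly" : (PP/NP)/N
      [1,2] "today" : N
    [2,5] (S/NP)\(PP/NP)   <
      [2,4] S   <
        [2,3] "clearly" : PP
        [3,4] "read" : S\PP
      [4,5] "here" : ((S/NP)\(PP/NP))\S
  [5,7] NP   <
    [5,6] "often" : NP\S
    [6,7] "river" : NP\(NP\S)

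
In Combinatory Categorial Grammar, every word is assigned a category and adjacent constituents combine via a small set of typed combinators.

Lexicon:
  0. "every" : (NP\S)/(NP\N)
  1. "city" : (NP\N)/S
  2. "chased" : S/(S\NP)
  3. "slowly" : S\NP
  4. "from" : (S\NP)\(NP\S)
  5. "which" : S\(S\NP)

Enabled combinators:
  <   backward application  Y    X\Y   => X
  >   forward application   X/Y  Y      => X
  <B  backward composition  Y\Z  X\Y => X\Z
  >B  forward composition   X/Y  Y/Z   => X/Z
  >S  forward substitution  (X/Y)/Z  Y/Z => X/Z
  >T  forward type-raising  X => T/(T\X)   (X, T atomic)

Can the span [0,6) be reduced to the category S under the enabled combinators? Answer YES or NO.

YES

[0,6] S   <
  [0,5] S\NP   <
    [0,4] NP\S   >
      [0,1] "every" : (NP\S)/(NP\N)
      [1,4] NP\N   >
        [1,2] "city" : (NP\N)/S
        [2,4] S   >
          [2,3] "chased" : S/(S\NP)
          [3,4] "slowly" : S\NP
    [4,5] "from" : (S\NP)\(NP\S)
  [5,6] "which" : S\(S\NP)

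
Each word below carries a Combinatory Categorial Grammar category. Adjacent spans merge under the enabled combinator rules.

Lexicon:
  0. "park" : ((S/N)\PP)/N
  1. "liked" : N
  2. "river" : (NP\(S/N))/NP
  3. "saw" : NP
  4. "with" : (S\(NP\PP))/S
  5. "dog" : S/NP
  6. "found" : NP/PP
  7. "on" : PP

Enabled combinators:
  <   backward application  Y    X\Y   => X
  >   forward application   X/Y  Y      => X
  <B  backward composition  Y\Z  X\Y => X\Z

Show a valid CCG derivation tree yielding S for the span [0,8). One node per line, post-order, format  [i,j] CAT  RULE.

[0,1] ((S/N)\PP)/N  lex  "park"
[1,2] N  lex  "liked"
[0,2] (S/N)\PP  >  k=1
[2,3] (NP\(S/N))/NP  lex  "river"
[3,4] NP  lex  "saw"
[2,4] NP\(S/N)  >  k=3
[0,4] NP\PP  <B  k=2
[4,5] (S\(NP\PP))/S  lex  "with"
[5,6] S/NP  lex  "dog"
[6,7] NP/PP  lex  "found"
[7,8] PP  lex  "on"
[6,8] NP  >  k=7
[5,8] S  >  k=6
[4,8] S\(NP\PP)  >  k=5
[0,8] S  <  k=4

[0,8] S   <
  [0,4] NP\PP   <B
    [0,2] (S/N)\PP   >
      [0,1] "park" : ((S/N)\PP)/N
      [1,2] "liked" : N
    [2,4] NP\(S/N)   >
      [2,3] "river" : (NP\(S/N))/NP
      [3,4] "saw" : NP
  [4,8] S\(NP\PP)   >
    [4,5] "with" : (S\(NP\PP))/S
    [5,8] S   >
      [5,6] "dog" : S/NP
      [6,8] NP   >
        [6,7] "found" : NP/PP
        [7,8] "on" : PP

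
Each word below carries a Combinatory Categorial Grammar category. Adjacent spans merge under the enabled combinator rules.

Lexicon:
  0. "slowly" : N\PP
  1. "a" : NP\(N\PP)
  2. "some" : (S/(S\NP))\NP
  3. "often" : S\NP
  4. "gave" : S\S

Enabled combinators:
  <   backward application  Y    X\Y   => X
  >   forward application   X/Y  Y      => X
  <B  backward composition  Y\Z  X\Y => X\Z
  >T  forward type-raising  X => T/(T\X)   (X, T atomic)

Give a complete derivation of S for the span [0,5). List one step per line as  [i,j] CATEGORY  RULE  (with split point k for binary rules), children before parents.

[0,1] N\PP  lex  "slowly"
[1,2] NP\(N\PP)  lex  "a"
[0,2] NP  <  k=1
[2,3] (S/(S\NP))\NP  lex  "some"
[0,3] S/(S\NP)  <  k=2
[3,4] S\NP  lex  "often"
[4,5] S\S  lex  "gave"
[3,5] S\NP  <B  k=4
[0,5] S  >  k=3

[0,5] S   >
  [0,3] S/(S\NP)   <
    [0,2] NP   <
      [0,1] "slowly" : N\PP
      [1,2] "a" : NP\(N\PP)
    [2,3] "some" : (S/(S\NP))\NP
  [3,5] S\NP   <B
    [3,4] "often" : S\NP
    [4,5] "gave" : S\S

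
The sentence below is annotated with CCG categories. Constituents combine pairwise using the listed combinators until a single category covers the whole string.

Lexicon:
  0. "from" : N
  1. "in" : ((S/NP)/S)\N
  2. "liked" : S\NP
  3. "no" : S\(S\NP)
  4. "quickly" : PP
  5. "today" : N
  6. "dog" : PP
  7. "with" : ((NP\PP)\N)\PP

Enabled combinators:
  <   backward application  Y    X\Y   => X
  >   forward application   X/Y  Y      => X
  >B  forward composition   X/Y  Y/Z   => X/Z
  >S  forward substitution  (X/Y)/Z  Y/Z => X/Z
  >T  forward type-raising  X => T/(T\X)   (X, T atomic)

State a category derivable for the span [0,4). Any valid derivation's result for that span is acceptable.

[0,8] S   >
  [0,4] S/NP   >
    [0,2] (S/NP)/S   <
      [0,1] "from" : N
      [1,2] "in" : ((S/NP)/S)\N
    [2,4] S   <
      [2,3] "liked" : S\NP
      [3,4] "no" : S\(S\NP)
  [4,8] NP   >
    [4,5] NP/(NP\PP)   >T
      [4,5] "quickly" : PP
    [5,8] NP\PP   <
      [5,6] "today" : N
      [6,8] (NP\PP)\N   <
        [6,7] "dog" : PP
        [7,8] "with" : ((NP\PP)\N)\PP

S/NP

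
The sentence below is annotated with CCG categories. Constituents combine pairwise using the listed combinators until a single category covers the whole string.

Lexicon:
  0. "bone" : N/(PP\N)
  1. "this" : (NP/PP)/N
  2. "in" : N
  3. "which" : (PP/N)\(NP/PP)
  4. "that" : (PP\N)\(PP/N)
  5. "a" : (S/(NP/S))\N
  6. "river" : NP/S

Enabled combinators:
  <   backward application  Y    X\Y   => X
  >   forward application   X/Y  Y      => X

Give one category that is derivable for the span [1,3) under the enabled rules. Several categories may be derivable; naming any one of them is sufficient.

NP/PP

[0,7] S   >
  [0,6] S/(NP/S)   <
    [0,5] N   >
      [0,1] "bone" : N/(PP\N)
      [1,5] PP\N   <
        [1,4] PP/N   <
          [1,3] NP/PP   >
            [1,2] "this" : (NP/PP)/N
            [2,3] "in" : N
          [3,4] "which" : (PP/N)\(NP/PP)
        [4,5] "that" : (PP\N)\(PP/N)
    [5,6] "a" : (S/(NP/S))\N
  [6,7] "river" : NP/S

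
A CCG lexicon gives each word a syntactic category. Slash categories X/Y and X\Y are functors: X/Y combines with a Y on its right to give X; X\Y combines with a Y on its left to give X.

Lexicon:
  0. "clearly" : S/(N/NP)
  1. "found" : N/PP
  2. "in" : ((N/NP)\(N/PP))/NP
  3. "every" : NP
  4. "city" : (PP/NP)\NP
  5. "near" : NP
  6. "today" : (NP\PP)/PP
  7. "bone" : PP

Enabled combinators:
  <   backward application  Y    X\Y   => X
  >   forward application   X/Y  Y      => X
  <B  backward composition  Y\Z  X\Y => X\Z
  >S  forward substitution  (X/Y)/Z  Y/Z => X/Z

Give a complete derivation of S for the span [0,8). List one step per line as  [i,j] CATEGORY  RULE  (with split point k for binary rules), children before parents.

[0,1] S/(N/NP)  lex  "clearly"
[1,2] N/PP  lex  "found"
[2,3] ((N/NP)\(N/PP))/NP  lex  "in"
[3,4] NP  lex  "every"
[4,5] (PP/NP)\NP  lex  "city"
[3,5] PP/NP  <  k=4
[5,6] NP  lex  "near"
[3,6] PP  >  k=5
[6,7] (NP\PP)/PP  lex  "today"
[7,8] PP  lex  "bone"
[6,8] NP\PP  >  k=7
[3,8] NP  <  k=6
[2,8] (N/NP)\(N/PP)  >  k=3
[1,8] N/NP  <  k=2
[0,8] S  >  k=1

[0,8] S   >
  [0,1] "clearly" : S/(N/NP)
  [1,8] N/NP   <
    [1,2] "found" : N/PP
    [2,8] (N/NP)\(N/PP)   >
      [2,3] "in" : ((N/NP)\(N/PP))/NP
      [3,8] NP   <
        [3,6] PP   >
          [3,5] PP/NP   <
            [3,4] "every" : NP
            [4,5] "city" : (PP/NP)\NP
          [5,6] "near" : NP
        [6,8] NP\PP   >
          [6,7] "today" : (NP\PP)/PP
          [7,8] "bone" : PP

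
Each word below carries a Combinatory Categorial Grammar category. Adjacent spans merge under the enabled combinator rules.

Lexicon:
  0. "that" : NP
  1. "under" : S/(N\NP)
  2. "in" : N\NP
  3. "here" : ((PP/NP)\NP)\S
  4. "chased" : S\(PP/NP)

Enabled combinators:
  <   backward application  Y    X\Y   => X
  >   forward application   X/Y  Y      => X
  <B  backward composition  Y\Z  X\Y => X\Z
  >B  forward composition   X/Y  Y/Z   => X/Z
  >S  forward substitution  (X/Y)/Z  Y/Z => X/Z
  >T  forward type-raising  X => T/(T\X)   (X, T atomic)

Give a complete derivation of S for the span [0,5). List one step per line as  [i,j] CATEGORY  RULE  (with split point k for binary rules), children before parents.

[0,5] S   <
  [0,1] "that" : NP
  [1,5] S\NP   <B
    [1,4] (PP/NP)\NP   <
      [1,3] S   >
        [1,2] "under" : S/(N\NP)
        [2,3] "in" : N\NP
      [3,4] "here" : ((PP/NP)\NP)\S
    [4,5] "chased" : S\(PP/NP)

[0,1] NP  lex  "that"
[1,2] S/(N\NP)  lex  "under"
[2,3] N\NP  lex  "in"
[1,3] S  >  k=2
[3,4] ((PP/NP)\NP)\S  lex  "here"
[1,4] (PP/NP)\NP  <  k=3
[4,5] S\(PP/NP)  lex  "chased"
[1,5] S\NP  <B  k=4
[0,5] S  <  k=1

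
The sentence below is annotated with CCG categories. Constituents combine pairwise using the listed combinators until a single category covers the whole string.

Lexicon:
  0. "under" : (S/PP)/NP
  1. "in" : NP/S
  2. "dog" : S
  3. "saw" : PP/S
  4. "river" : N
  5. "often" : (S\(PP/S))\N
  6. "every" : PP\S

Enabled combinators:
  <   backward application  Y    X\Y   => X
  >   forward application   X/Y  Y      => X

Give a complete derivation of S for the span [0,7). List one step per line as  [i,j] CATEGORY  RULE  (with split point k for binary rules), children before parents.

[0,1] (S/PP)/NP  lex  "under"
[1,2] NP/S  lex  "in"
[2,3] S  lex  "dog"
[1,3] NP  >  k=2
[0,3] S/PP  >  k=1
[3,4] PP/S  lex  "saw"
[4,5] N  lex  "river"
[5,6] (S\(PP/S))\N  lex  "often"
[4,6] S\(PP/S)  <  k=5
[3,6] S  <  k=4
[6,7] PP\S  lex  "every"
[3,7] PP  <  k=6
[0,7] S  >  k=3

[0,7] S   >
  [0,3] S/PP   >
    [0,1] "under" : (S/PP)/NP
    [1,3] NP   >
      [1,2] "in" : NP/S
      [2,3] "dog" : S
  [3,7] PP   <
    [3,6] S   <
      [3,4] "saw" : PP/S
      [4,6] S\(PP/S)   <
        [4,5] "river" : N
        [5,6] "often" : (S\(PP/S))\N
    [6,7] "every" : PP\S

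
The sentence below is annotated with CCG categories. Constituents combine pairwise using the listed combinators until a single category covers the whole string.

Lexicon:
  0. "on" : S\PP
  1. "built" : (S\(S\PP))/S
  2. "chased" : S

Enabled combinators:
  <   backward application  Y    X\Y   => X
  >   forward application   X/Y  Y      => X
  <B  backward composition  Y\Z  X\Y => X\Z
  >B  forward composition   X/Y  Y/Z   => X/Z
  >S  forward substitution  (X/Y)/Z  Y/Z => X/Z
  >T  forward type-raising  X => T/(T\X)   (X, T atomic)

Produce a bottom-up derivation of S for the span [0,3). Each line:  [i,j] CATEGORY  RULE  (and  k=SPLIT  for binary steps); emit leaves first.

[0,1] S\PP  lex  "on"
[1,2] (S\(S\PP))/S  lex  "built"
[2,3] S  lex  "chased"
[1,3] S\(S\PP)  >  k=2
[0,3] S  <  k=1

[0,3] S   <
  [0,1] "on" : S\PP
  [1,3] S\(S\PP)   >
    [1,2] "built" : (S\(S\PP))/S
    [2,3] "chased" : S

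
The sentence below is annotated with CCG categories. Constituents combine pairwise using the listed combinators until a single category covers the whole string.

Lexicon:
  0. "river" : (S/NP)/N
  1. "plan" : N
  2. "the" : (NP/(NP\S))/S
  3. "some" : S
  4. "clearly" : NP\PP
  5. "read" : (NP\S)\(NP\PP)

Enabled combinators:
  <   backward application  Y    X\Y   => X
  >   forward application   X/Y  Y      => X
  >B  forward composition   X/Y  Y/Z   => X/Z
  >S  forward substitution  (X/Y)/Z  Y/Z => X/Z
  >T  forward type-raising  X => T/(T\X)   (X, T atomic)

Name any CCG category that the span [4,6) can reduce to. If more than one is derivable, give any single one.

NP\S

[0,6] S   >
  [0,2] S/NP   >
    [0,1] "river" : (S/NP)/N
    [1,2] "plan" : N
  [2,6] NP   >
    [2,4] NP/(NP\S)   >
      [2,3] "the" : (NP/(NP\S))/S
      [3,4] "some" : S
    [4,6] NP\S   <
      [4,5] "clearly" : NP\PP
      [5,6] "read" : (NP\S)\(NP\PP)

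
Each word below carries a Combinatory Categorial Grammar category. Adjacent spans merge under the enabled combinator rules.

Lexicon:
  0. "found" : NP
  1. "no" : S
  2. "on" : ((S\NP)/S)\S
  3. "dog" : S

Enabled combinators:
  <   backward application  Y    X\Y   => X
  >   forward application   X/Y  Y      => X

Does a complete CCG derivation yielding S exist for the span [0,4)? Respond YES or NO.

[0,4] S   <
  [0,1] "found" : NP
  [1,4] S\NP   >
    [1,3] (S\NP)/S   <
      [1,2] "no" : S
      [2,3] "on" : ((S\NP)/S)\S
    [3,4] "dog" : S

YES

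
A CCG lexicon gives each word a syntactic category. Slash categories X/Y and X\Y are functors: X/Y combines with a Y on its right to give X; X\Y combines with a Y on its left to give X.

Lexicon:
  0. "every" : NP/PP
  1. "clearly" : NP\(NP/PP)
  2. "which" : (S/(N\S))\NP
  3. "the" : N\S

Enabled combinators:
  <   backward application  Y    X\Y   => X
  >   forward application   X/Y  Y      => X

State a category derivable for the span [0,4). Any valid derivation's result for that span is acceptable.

S

[0,4] S   >
  [0,3] S/(N\S)   <
    [0,2] NP   <
      [0,1] "every" : NP/PP
      [1,2] "clearly" : NP\(NP/PP)
    [2,3] "which" : (S/(N\S))\NP
  [3,4] "the" : N\S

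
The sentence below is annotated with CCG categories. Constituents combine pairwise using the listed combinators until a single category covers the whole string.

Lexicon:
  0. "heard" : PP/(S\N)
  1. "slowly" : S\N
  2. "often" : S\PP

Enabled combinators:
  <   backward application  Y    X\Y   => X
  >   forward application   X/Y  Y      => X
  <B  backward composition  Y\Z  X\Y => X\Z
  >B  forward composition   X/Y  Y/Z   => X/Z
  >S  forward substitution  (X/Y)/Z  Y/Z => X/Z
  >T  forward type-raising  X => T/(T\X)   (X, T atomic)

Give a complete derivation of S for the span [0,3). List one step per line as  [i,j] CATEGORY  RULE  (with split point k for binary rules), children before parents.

[0,1] PP/(S\N)  lex  "heard"
[1,2] S\N  lex  "slowly"
[0,2] PP  >  k=1
[2,3] S\PP  lex  "often"
[0,3] S  <  k=2

[0,3] S   <
  [0,2] PP   >
    [0,1] "heard" : PP/(S\N)
    [1,2] "slowly" : S\N
  [2,3] "often" : S\PP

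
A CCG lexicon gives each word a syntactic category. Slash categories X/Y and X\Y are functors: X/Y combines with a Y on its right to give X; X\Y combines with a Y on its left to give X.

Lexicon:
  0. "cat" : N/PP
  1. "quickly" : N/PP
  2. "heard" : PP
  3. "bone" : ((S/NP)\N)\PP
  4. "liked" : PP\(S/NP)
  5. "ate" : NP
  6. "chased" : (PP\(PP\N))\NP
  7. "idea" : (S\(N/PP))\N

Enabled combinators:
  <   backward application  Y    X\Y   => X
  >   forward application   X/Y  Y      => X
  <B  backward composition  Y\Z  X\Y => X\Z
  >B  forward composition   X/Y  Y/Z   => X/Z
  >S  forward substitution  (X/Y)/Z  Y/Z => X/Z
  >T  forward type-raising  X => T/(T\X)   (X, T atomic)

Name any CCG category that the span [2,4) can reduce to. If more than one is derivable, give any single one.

[0,8] S   <
  [0,1] "cat" : N/PP
  [1,8] S\(N/PP)   <
    [1,7] N   >
      [1,2] "quickly" : N/PP
      [2,7] PP   <
        [2,5] PP\N   <B
          [2,4] (S/NP)\N   <
            [2,3] "heard" : PP
            [3,4] "bone" : ((S/NP)\N)\PP
          [4,5] "liked" : PP\(S/NP)
        [5,7] PP\(PP\N)   <
          [5,6] "ate" : NP
          [6,7] "chased" : (PP\(PP\N))\NP
    [7,8] "idea" : (S\(N/PP))\N

(S/NP)\N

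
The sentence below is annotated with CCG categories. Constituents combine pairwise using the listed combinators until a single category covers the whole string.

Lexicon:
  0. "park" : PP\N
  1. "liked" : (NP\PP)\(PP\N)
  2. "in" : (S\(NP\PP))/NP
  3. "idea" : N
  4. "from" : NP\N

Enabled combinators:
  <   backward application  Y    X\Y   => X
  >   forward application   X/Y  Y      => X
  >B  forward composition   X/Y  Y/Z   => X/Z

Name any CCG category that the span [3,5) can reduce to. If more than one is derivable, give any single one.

NP

[0,5] S   <
  [0,2] NP\PP   <
    [0,1] "park" : PP\N
    [1,2] "liked" : (NP\PP)\(PP\N)
  [2,5] S\(NP\PP)   >
    [2,3] "in" : (S\(NP\PP))/NP
    [3,5] NP   <
      [3,4] "idea" : N
      [4,5] "from" : NP\N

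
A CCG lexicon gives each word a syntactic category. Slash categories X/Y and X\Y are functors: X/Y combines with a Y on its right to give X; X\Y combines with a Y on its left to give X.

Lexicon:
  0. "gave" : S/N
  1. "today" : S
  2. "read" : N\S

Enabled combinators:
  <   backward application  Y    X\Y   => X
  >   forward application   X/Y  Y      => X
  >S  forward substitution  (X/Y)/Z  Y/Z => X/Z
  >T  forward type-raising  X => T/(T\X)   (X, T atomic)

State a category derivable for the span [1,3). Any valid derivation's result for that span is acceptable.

N

[0,3] S   >
  [0,1] "gave" : S/N
  [1,3] N   >
    [1,2] N/(N\S)   >T
      [1,2] "today" : S
    [2,3] "read" : N\S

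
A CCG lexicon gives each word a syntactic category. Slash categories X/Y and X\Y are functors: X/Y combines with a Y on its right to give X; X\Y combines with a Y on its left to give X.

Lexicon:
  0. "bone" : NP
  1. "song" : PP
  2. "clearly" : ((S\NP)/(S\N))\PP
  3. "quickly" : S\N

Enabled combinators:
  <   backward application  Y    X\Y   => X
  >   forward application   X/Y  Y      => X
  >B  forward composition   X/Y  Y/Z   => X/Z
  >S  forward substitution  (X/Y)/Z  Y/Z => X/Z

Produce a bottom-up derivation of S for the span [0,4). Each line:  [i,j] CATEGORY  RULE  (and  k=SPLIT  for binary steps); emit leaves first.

[0,4] S   <
  [0,1] "bone" : NP
  [1,4] S\NP   >
    [1,3] (S\NP)/(S\N)   <
      [1,2] "song" : PP
      [2,3] "clearly" : ((S\NP)/(S\N))\PP
    [3,4] "quickly" : S\N

[0,1] NP  lex  "bone"
[1,2] PP  lex  "song"
[2,3] ((S\NP)/(S\N))\PP  lex  "clearly"
[1,3] (S\NP)/(S\N)  <  k=2
[3,4] S\N  lex  "quickly"
[1,4] S\NP  >  k=3
[0,4] S  <  k=1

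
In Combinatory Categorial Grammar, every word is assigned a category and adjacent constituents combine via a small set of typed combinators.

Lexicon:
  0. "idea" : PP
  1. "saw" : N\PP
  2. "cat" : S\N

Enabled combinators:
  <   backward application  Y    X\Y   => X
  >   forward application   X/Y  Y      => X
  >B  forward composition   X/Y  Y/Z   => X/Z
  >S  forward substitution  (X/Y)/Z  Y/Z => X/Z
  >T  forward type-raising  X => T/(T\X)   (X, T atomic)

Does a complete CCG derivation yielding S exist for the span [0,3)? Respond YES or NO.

[0,3] S   <
  [0,2] N   >
    [0,1] N/(N\PP)   >T
      [0,1] "idea" : PP
    [1,2] "saw" : N\PP
  [2,3] "cat" : S\N

YES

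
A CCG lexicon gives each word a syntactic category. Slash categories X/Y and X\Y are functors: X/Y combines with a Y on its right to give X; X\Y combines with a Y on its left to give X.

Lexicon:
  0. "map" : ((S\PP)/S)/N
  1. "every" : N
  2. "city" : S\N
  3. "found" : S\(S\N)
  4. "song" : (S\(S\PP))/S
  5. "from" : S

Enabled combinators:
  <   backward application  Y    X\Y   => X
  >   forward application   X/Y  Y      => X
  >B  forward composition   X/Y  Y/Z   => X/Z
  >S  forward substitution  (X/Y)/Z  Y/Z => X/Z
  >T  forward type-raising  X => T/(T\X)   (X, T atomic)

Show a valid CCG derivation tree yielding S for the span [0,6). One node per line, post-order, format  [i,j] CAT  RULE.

[0,6] S   <
  [0,4] S\PP   >
    [0,2] (S\PP)/S   >
      [0,1] "map" : ((S\PP)/S)/N
      [1,2] "every" : N
    [2,4] S   <
      [2,3] "city" : S\N
      [3,4] "found" : S\(S\N)
  [4,6] S\(S\PP)   >
    [4,5] "song" : (S\(S\PP))/S
    [5,6] "from" : S

[0,1] ((S\PP)/S)/N  lex  "map"
[1,2] N  lex  "every"
[0,2] (S\PP)/S  >  k=1
[2,3] S\N  lex  "city"
[3,4] S\(S\N)  lex  "found"
[2,4] S  <  k=3
[0,4] S\PP  >  k=2
[4,5] (S\(S\PP))/S  lex  "song"
[5,6] S  lex  "from"
[4,6] S\(S\PP)  >  k=5
[0,6] S  <  k=4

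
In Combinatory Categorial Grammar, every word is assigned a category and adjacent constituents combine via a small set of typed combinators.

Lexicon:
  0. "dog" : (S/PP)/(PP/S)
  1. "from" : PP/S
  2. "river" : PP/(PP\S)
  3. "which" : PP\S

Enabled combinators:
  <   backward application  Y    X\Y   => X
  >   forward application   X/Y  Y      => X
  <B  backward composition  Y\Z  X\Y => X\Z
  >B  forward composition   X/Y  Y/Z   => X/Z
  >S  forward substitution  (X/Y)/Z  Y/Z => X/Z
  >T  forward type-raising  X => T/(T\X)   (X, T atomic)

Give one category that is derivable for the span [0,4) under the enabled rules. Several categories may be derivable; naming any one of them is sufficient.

S

[0,4] S   >
  [0,2] S/PP   >
    [0,1] "dog" : (S/PP)/(PP/S)
    [1,2] "from" : PP/S
  [2,4] PP   >
    [2,3] "river" : PP/(PP\S)
    [3,4] "which" : PP\S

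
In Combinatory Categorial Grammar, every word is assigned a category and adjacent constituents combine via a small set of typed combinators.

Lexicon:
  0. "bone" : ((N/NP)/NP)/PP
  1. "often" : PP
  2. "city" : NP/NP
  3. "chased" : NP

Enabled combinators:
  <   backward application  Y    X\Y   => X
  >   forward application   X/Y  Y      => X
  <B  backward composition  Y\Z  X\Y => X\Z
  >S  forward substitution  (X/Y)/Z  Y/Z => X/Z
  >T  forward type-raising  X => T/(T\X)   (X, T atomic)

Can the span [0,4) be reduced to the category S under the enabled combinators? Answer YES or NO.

NO

((N/NP)/NP)/PP PP NP/NP NP
CKY chart[0,4] = {N, N/(N\N), N/NP, NP/(NP\N), PP/(PP\N), S/(S\N)}; S ∉ chart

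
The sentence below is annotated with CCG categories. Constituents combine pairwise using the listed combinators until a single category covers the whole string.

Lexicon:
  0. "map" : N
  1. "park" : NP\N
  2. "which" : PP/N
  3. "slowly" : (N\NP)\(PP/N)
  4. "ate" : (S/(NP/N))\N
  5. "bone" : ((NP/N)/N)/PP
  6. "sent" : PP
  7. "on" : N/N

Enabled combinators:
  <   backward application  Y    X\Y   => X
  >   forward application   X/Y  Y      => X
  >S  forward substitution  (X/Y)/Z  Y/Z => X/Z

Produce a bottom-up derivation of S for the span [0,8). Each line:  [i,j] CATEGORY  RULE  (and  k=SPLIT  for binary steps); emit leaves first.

[0,1] N  lex  "map"
[1,2] NP\N  lex  "park"
[0,2] NP  <  k=1
[2,3] PP/N  lex  "which"
[3,4] (N\NP)\(PP/N)  lex  "slowly"
[2,4] N\NP  <  k=3
[0,4] N  <  k=2
[4,5] (S/(NP/N))\N  lex  "ate"
[0,5] S/(NP/N)  <  k=4
[5,6] ((NP/N)/N)/PP  lex  "bone"
[6,7] PP  lex  "sent"
[5,7] (NP/N)/N  >  k=6
[7,8] N/N  lex  "on"
[5,8] NP/N  >S  k=7
[0,8] S  >  k=5

[0,8] S   >
  [0,5] S/(NP/N)   <
    [0,4] N   <
      [0,2] NP   <
        [0,1] "map" : N
        [1,2] "park" : NP\N
      [2,4] N\NP   <
        [2,3] "which" : PP/N
        [3,4] "slowly" : (N\NP)\(PP/N)
    [4,5] "ate" : (S/(NP/N))\N
  [5,8] NP/N   >S
    [5,7] (NP/N)/N   >
      [5,6] "bone" : ((NP/N)/N)/PP
      [6,7] "sent" : PP
    [7,8] "on" : N/N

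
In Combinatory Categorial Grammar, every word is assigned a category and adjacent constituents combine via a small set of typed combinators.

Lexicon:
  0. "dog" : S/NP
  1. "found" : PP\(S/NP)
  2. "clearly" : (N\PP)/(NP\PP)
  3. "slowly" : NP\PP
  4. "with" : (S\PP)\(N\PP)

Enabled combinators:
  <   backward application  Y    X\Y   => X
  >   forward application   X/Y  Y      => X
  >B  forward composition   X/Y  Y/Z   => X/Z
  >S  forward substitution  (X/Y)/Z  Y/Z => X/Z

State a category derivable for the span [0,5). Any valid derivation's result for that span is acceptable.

[0,5] S   <
  [0,2] PP   <
    [0,1] "dog" : S/NP
    [1,2] "found" : PP\(S/NP)
  [2,5] S\PP   <
    [2,4] N\PP   >
      [2,3] "clearly" : (N\PP)/(NP\PP)
      [3,4] "slowly" : NP\PP
    [4,5] "with" : (S\PP)\(N\PP)

S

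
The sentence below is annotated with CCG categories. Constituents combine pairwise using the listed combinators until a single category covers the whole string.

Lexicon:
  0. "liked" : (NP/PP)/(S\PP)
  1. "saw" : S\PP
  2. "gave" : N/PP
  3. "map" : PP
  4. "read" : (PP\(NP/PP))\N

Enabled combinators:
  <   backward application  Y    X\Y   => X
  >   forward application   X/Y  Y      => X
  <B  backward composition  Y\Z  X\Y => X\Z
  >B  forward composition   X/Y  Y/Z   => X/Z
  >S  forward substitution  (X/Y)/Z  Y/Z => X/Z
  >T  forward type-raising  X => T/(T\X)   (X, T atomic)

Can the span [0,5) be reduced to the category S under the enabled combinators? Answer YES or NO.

(NP/PP)/(S\PP) S\PP N/PP PP (PP\(NP/PP))\N
CKY chart[0,5] = {N/(N\PP), NP/(NP\PP), PP, PP/(PP\PP), S/(S\PP)}; S ∉ chart

NO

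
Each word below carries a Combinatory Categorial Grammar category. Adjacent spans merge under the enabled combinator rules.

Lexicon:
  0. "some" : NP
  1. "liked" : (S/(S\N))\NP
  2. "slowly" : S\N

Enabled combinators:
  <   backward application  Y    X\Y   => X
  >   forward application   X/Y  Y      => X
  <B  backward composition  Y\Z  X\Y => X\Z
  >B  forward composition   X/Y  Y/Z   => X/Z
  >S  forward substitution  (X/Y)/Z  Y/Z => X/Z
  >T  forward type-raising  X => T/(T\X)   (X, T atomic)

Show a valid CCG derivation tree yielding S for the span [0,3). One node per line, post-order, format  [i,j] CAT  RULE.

[0,3] S   >
  [0,2] S/(S\N)   <
    [0,1] "some" : NP
    [1,2] "liked" : (S/(S\N))\NP
  [2,3] "slowly" : S\N

[0,1] NP  lex  "some"
[1,2] (S/(S\N))\NP  lex  "liked"
[0,2] S/(S\N)  <  k=1
[2,3] S\N  lex  "slowly"
[0,3] S  >  k=2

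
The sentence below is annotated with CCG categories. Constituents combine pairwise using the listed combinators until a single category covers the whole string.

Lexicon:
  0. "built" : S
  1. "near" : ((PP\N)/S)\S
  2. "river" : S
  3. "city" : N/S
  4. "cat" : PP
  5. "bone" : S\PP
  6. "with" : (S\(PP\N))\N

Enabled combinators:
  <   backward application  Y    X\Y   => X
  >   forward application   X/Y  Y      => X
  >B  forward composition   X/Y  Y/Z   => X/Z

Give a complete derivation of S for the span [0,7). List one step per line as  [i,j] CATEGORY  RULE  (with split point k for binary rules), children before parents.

[0,1] S  lex  "built"
[1,2] ((PP\N)/S)\S  lex  "near"
[0,2] (PP\N)/S  <  k=1
[2,3] S  lex  "river"
[0,3] PP\N  >  k=2
[3,4] N/S  lex  "city"
[4,5] PP  lex  "cat"
[5,6] S\PP  lex  "bone"
[4,6] S  <  k=5
[3,6] N  >  k=4
[6,7] (S\(PP\N))\N  lex  "with"
[3,7] S\(PP\N)  <  k=6
[0,7] S  <  k=3

[0,7] S   <
  [0,3] PP\N   >
    [0,2] (PP\N)/S   <
      [0,1] "built" : S
      [1,2] "near" : ((PP\N)/S)\S
    [2,3] "river" : S
  [3,7] S\(PP\N)   <
    [3,6] N   >
      [3,4] "city" : N/S
      [4,6] S   <
        [4,5] "cat" : PP
        [5,6] "bone" : S\PP
    [6,7] "with" : (S\(PP\N))\N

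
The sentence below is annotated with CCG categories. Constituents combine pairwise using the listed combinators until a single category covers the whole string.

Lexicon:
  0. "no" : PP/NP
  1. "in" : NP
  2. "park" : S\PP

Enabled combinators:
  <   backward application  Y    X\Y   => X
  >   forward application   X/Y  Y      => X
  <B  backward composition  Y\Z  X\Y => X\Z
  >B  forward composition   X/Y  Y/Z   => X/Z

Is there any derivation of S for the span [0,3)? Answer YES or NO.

[0,3] S   <
  [0,2] PP   >
    [0,1] "no" : PP/NP
    [1,2] "in" : NP
  [2,3] "park" : S\PP

YES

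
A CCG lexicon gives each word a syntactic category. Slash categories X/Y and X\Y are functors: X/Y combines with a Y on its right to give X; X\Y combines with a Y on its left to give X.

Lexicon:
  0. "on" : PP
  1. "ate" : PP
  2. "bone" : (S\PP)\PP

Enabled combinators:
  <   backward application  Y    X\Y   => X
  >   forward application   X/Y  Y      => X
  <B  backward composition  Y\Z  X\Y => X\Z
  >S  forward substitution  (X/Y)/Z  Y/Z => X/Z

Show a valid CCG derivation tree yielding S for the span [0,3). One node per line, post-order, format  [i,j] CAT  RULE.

[0,3] S   <
  [0,1] "on" : PP
  [1,3] S\PP   <
    [1,2] "ate" : PP
    [2,3] "bone" : (S\PP)\PP

[0,1] PP  lex  "on"
[1,2] PP  lex  "ate"
[2,3] (S\PP)\PP  lex  "bone"
[1,3] S\PP  <  k=2
[0,3] S  <  k=1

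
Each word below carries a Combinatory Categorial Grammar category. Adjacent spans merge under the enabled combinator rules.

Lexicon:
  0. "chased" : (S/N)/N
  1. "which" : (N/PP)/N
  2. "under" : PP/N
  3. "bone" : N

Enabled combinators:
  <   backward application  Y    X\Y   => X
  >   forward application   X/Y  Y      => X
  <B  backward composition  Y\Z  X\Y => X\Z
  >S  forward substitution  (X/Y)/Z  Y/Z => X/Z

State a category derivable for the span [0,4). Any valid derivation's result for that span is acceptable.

S

[0,4] S   >
  [0,3] S/N   >S
    [0,1] "chased" : (S/N)/N
    [1,3] N/N   >S
      [1,2] "which" : (N/PP)/N
      [2,3] "under" : PP/N
  [3,4] "bone" : N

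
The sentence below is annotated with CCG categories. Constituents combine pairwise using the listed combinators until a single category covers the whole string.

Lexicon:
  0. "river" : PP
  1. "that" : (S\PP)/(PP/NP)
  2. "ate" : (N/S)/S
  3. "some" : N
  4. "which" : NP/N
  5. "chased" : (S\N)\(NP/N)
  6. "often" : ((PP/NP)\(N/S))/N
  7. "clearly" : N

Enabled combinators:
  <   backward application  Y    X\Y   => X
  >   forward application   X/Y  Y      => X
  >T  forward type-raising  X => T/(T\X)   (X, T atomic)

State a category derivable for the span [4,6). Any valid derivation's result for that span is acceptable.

[0,8] S   <
  [0,1] "river" : PP
  [1,8] S\PP   >
    [1,2] "that" : (S\PP)/(PP/NP)
    [2,8] PP/NP   <
      [2,6] N/S   >
        [2,3] "ate" : (N/S)/S
        [3,6] S   >
          [3,4] S/(S\N)   >T
            [3,4] "some" : N
          [4,6] S\N   <
            [4,5] "which" : NP/N
            [5,6] "chased" : (S\N)\(NP/N)
      [6,8] (PP/NP)\(N/S)   >
        [6,7] "often" : ((PP/NP)\(N/S))/N
        [7,8] "clearly" : N

S\N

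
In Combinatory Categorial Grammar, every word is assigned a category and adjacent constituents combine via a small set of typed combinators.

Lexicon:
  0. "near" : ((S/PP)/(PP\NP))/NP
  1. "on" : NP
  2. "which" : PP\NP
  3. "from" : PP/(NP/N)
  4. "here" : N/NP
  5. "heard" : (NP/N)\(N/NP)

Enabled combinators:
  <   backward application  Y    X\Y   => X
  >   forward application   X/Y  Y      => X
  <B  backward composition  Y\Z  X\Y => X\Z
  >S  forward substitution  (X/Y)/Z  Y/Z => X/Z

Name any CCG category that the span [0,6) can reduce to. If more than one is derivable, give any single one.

S

[0,6] S   >
  [0,3] S/PP   >
    [0,2] (S/PP)/(PP\NP)   >
      [0,1] "near" : ((S/PP)/(PP\NP))/NP
      [1,2] "on" : NP
    [2,3] "which" : PP\NP
  [3,6] PP   >
    [3,4] "from" : PP/(NP/N)
    [4,6] NP/N   <
      [4,5] "here" : N/NP
      [5,6] "heard" : (NP/N)\(N/NP)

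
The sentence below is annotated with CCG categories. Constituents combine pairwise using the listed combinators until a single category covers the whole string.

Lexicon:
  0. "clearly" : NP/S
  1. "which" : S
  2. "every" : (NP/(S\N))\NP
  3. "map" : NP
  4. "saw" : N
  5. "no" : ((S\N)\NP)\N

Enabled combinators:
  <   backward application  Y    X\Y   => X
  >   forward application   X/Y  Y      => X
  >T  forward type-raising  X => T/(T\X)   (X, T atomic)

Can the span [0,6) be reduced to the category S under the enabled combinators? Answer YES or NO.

NO

NP/S S (NP/(S\N))\NP NP N ((S\N)\NP)\N
CKY chart[0,6] = {N/(N\NP), NP, NP/(NP\NP), PP/(PP\NP), S/(S\NP)}; S ∉ chart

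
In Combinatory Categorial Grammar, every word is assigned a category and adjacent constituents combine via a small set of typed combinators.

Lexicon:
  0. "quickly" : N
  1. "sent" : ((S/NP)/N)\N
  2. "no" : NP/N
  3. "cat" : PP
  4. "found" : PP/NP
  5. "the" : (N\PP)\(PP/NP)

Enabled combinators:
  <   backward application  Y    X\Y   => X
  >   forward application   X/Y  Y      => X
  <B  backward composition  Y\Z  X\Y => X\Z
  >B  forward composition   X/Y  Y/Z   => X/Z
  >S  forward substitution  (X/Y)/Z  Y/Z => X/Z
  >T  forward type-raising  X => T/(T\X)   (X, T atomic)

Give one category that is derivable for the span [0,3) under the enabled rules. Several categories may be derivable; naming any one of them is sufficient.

[0,6] S   >
  [0,3] S/N   >S
    [0,2] (S/NP)/N   <
      [0,1] "quickly" : N
      [1,2] "sent" : ((S/NP)/N)\N
    [2,3] "no" : NP/N
  [3,6] N   <
    [3,4] "cat" : PP
    [4,6] N\PP   <
      [4,5] "found" : PP/NP
      [5,6] "the" : (N\PP)\(PP/NP)

S/N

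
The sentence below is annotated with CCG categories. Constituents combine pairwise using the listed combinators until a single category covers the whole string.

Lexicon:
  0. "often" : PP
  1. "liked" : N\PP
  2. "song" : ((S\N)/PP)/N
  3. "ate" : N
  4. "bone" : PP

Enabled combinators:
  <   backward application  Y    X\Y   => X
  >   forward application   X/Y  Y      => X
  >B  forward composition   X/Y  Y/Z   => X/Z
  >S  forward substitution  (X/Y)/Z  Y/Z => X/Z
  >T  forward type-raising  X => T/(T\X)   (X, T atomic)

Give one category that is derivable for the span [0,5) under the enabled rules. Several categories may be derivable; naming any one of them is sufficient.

[0,5] S   <
  [0,2] N   <
    [0,1] "often" : PP
    [1,2] "liked" : N\PP
  [2,5] S\N   >
    [2,4] (S\N)/PP   >
      [2,3] "song" : ((S\N)/PP)/N
      [3,4] "ate" : N
    [4,5] "bone" : PP

S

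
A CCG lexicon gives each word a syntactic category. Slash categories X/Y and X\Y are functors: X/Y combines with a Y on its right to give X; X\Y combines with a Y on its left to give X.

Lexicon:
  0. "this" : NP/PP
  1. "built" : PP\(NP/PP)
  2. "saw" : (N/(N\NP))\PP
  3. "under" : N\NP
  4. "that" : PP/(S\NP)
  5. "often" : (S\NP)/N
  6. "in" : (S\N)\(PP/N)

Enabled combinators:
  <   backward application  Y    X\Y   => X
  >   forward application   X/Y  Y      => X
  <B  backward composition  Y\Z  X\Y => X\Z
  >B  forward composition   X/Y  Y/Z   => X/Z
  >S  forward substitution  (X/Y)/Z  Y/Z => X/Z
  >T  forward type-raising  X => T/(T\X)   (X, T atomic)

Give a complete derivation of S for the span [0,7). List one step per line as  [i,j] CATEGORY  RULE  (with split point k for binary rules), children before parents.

[0,1] NP/PP  lex  "this"
[1,2] PP\(NP/PP)  lex  "built"
[0,2] PP  <  k=1
[2,3] (N/(N\NP))\PP  lex  "saw"
[0,3] N/(N\NP)  <  k=2
[3,4] N\NP  lex  "under"
[0,4] N  >  k=3
[4,5] PP/(S\NP)  lex  "that"
[5,6] (S\NP)/N  lex  "often"
[4,6] PP/N  >B  k=5
[6,7] (S\N)\(PP/N)  lex  "in"
[4,7] S\N  <  k=6
[0,7] S  <  k=4

[0,7] S   <
  [0,4] N   >
    [0,3] N/(N\NP)   <
      [0,2] PP   <
        [0,1] "this" : NP/PP
        [1,2] "built" : PP\(NP/PP)
      [2,3] "saw" : (N/(N\NP))\PP
    [3,4] "under" : N\NP
  [4,7] S\N   <
    [4,6] PP/N   >B
      [4,5] "that" : PP/(S\NP)
      [5,6] "often" : (S\NP)/N
    [6,7] "in" : (S\N)\(PP/N)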